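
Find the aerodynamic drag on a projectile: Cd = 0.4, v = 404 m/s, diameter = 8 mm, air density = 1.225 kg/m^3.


A = pi*(d/2)^2 = pi*(8/2000)^2 = 5.02655e-05 m^2
Fd = 0.5*Cd*rho*A*v^2 = 0.5*0.4*1.225*5.02655e-05*404^2 = 2.01 N

2.01 N


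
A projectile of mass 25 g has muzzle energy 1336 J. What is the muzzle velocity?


v = sqrt(2*E/m) = sqrt(2*1336/0.025) = 326.9 m/s

326.9 m/s


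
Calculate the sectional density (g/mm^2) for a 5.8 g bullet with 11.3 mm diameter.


SD = m/d^2 = 5.8/11.3^2 = 0.04542 g/mm^2

0.04542 g/mm^2


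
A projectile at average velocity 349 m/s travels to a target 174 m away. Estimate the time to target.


t = d/v = 174/349 = 0.4986 s

0.4986 s


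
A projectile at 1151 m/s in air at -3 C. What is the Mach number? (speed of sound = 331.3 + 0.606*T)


a = 331.3 + 0.606*(-3) = 329.482 m/s
M = v/a = 1151/329.482 = 3.493

3.493


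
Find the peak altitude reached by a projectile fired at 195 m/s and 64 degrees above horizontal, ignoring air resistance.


H = (v0*sin(theta))^2 / (2g) = (195*sin(64°))^2 / (2*9.81) = 1566 m

1566 m


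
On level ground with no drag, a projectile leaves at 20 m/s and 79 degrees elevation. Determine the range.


R = v0^2 * sin(2*theta) / g = 20^2 * sin(2*79°) / 9.81 = 15.27 m

15.27 m


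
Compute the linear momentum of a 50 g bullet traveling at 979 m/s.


p = m*v = 0.05*979 = 48.95 kg·m/s

48.95 kg·m/s


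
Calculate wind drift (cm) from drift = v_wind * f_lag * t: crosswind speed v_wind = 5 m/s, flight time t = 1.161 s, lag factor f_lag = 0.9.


drift = v_wind * lag * t = 5 * 0.9 * 1.161 = 5.2245 m ≈ 522.5 cm

522.5 cm


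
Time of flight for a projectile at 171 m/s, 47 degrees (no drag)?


T = 2*v0*sin(theta)/g = 2*171*sin(47°)/9.81 = 25.5 s

25.5 s


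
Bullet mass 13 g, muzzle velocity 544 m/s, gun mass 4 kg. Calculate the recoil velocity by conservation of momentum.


v_recoil = m_p * v_p / m_gun = 0.013 * 544 / 4 = 1.768 m/s

1.768 m/s


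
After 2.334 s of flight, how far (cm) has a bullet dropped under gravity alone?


drop = 0.5*g*t^2 = 0.5*9.81*2.334^2 = 26.7203 m ≈ 2672 cm

2672 cm


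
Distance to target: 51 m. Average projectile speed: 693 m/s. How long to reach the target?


t = d/v = 51/693 = 0.07359 s

0.07359 s


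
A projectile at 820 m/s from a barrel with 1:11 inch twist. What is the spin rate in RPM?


twist_m = 11*0.0254 = 0.2794 m
spin = v/twist = 820/0.2794 = 2934.86 rev/s
RPM = spin*60 = 2934.86*60 ≈ 176092 RPM

176092 RPM


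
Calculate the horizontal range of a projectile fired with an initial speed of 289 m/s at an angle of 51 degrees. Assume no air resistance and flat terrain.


R = v0^2 * sin(2*theta) / g = 289^2 * sin(2*51°) / 9.81 = 8328 m

8328 m


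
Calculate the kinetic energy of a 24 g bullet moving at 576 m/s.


E = 0.5*m*v^2 = 0.5*0.024*576^2 = 3981 J

3981 J


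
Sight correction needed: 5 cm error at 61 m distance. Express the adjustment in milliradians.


1 mrad subtends 1 cm per 10 m of range, so adj = error_cm / (dist_m / 10) = 5 / (61/10) = 0.8197 mrad

0.8197 mrad


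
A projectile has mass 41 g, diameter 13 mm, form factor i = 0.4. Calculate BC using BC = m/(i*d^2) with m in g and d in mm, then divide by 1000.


BC = m/(i*d^2*1000) = 41/(0.4 * 13^2 * 1000) = 0.0006065

0.0006065


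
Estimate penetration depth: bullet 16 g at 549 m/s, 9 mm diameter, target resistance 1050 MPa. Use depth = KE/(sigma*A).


A = pi*(d/2)^2 = pi*(9/2)^2 = 63.6173 mm^2
E = 0.5*m*v^2 = 0.5*0.016*549^2 = 2411.21 J
depth = E/(sigma*A) = 2411.21 J / (1050 MPa * 63.6173 mm^2) = 2411.21/(1050 * 63.6173) m = 0.0360969 m ≈ 36.1 mm

36.1 mm


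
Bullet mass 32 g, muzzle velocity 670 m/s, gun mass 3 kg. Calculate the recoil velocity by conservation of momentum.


v_recoil = m_p * v_p / m_gun = 0.032 * 670 / 3 = 7.147 m/s

7.147 m/s


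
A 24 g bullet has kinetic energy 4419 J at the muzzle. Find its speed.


v = sqrt(2*E/m) = sqrt(2*4419/0.024) = 606.8 m/s

606.8 m/s


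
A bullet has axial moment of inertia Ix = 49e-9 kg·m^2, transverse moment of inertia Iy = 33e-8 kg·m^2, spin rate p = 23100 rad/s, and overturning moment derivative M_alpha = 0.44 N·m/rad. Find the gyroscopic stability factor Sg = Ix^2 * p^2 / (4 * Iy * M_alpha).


Sg = Ix^2 * p^2 / (4 * Iy * M_alpha) = (49e-9)^2 * 23100^2 / (4 * 33e-8 * 0.44) = 2.206

2.206


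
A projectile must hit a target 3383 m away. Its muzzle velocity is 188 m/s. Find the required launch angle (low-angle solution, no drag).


sin(2*theta) = R*g/v0^2 = 3383*9.81/188^2 = 0.938978, theta = arcsin(0.938978)/2 = 34.94°

34.94 degrees


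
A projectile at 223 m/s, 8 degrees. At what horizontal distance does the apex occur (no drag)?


R = v0^2*sin(2*theta)/g = 223^2*sin(2*8°)/9.81 = 1397.27 m
apex_dist = R/2 = 1397.27/2 = 698.6 m

698.6 m


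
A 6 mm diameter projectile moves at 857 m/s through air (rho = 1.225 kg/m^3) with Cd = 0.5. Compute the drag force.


A = pi*(d/2)^2 = pi*(6/2000)^2 = 2.82743e-05 m^2
Fd = 0.5*Cd*rho*A*v^2 = 0.5*0.5*1.225*2.82743e-05*857^2 = 6.36 N

6.36 N


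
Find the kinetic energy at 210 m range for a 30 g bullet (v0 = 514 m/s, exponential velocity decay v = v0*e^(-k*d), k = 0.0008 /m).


v = v0*exp(-k*d) = 514*exp(-0.0008*210) = 434.512 m/s
E = 0.5*m*v^2 = 0.5*0.03*434.512^2 = 2832 J

2832 J


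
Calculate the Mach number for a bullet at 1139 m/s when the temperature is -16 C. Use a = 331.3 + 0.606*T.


a = 331.3 + 0.606*(-16) = 321.604 m/s
M = v/a = 1139/321.604 = 3.542

3.542


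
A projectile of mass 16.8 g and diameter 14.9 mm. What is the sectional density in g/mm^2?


SD = m/d^2 = 16.8/14.9^2 = 0.07567 g/mm^2

0.07567 g/mm^2


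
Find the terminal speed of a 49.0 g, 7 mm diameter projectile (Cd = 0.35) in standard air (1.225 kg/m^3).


A = pi*(d/2)^2 = pi*(7/2000)^2 = 3.84845e-05 m^2
vt = sqrt(2mg/(Cd*rho*A)) = sqrt(2*0.049*9.81/(0.35 * 1.225 * 3.84845e-05)) = 241.4 m/s

241.4 m/s


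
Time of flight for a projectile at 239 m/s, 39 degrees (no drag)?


T = 2*v0*sin(theta)/g = 2*239*sin(39°)/9.81 = 30.66 s

30.66 s


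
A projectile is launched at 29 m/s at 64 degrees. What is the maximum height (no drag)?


H = (v0*sin(theta))^2 / (2g) = (29*sin(64°))^2 / (2*9.81) = 34.63 m

34.63 m


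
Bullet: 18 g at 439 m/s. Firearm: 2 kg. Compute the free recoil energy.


v_r = m_p*v_p/m_gun = 0.018*439/2 = 3.951 m/s, E_r = 0.5*m_gun*v_r^2 = 0.5*2*3.951^2 = 15.61 J

15.61 J


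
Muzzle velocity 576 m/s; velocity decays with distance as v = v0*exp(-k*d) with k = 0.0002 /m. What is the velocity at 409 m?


v = v0*exp(-k*d) = 576*exp(-0.0002*409) = 530.8 m/s

530.8 m/s


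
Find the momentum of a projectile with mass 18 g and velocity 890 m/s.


p = m*v = 0.018*890 = 16.02 kg·m/s

16.02 kg·m/s


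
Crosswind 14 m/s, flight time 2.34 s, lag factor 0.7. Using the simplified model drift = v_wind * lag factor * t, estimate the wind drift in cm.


drift = v_wind * lag * t = 14 * 0.7 * 2.34 = 22.932 m ≈ 2293 cm

2293 cm


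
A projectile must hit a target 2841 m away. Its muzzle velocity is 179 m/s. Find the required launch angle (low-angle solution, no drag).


sin(2*theta) = R*g/v0^2 = 2841*9.81/179^2 = 0.86983, theta = arcsin(0.86983)/2 = 30.22°

30.22 degrees


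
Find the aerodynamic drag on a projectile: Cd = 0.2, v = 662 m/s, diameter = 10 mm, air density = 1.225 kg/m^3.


A = pi*(d/2)^2 = pi*(10/2000)^2 = 7.85398e-05 m^2
Fd = 0.5*Cd*rho*A*v^2 = 0.5*0.2*1.225*7.85398e-05*662^2 = 4.216 N

4.216 N


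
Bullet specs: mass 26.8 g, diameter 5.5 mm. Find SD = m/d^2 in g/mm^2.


SD = m/d^2 = 26.8/5.5^2 = 0.886 g/mm^2

0.886 g/mm^2


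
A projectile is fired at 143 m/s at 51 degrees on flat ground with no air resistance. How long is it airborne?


T = 2*v0*sin(theta)/g = 2*143*sin(51°)/9.81 = 22.66 s

22.66 s


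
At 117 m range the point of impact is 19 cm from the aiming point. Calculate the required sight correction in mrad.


1 mrad subtends 1 cm per 10 m of range, so adj = error_cm / (dist_m / 10) = 19 / (117/10) = 1.624 mrad

1.624 mrad


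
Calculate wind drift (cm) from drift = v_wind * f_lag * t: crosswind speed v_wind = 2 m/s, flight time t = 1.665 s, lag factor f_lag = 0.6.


drift = v_wind * lag * t = 2 * 0.6 * 1.665 = 1.998 m ≈ 199.8 cm

199.8 cm


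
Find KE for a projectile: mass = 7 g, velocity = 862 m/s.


E = 0.5*m*v^2 = 0.5*0.007*862^2 = 2601 J

2601 J


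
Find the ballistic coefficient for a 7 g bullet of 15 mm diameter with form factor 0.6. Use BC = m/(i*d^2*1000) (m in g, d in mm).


BC = m/(i*d^2*1000) = 7/(0.6 * 15^2 * 1000) = 5.185e-05

5.185e-05


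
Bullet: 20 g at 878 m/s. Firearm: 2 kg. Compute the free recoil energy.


v_r = m_p*v_p/m_gun = 0.02*878/2 = 8.78 m/s, E_r = 0.5*m_gun*v_r^2 = 0.5*2*8.78^2 = 77.09 J

77.09 J


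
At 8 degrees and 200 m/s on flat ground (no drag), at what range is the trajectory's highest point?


R = v0^2*sin(2*theta)/g = 200^2*sin(2*8°)/9.81 = 1123.9 m
apex_dist = R/2 = 1123.9/2 = 562 m

562 m


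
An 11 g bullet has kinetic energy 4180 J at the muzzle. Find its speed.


v = sqrt(2*E/m) = sqrt(2*4180/0.011) = 871.8 m/s

871.8 m/s


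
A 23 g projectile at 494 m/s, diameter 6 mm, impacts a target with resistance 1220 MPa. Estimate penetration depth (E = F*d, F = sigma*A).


A = pi*(d/2)^2 = pi*(6/2)^2 = 28.2743 mm^2
E = 0.5*m*v^2 = 0.5*0.023*494^2 = 2806.41 J
depth = E/(sigma*A) = 2806.41 J / (1220 MPa * 28.2743 mm^2) = 2806.41/(1220 * 28.2743) m = 0.0813579 m ≈ 81.36 mm

81.36 mm


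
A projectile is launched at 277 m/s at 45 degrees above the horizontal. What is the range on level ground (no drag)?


R = v0^2 * sin(2*theta) / g = 277^2 * sin(2*45°) / 9.81 = 7822 m

7822 m


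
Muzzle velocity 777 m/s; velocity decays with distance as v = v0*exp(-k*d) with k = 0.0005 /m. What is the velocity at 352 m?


v = v0*exp(-k*d) = 777*exp(-0.0005*352) = 651.6 m/s

651.6 m/s


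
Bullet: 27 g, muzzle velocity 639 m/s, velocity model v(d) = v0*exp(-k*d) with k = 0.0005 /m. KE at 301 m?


v = v0*exp(-k*d) = 639*exp(-0.0005*301) = 549.717 m/s
E = 0.5*m*v^2 = 0.5*0.027*549.717^2 = 4080 J

4080 J


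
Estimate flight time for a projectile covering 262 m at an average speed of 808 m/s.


t = d/v = 262/808 = 0.3243 s

0.3243 s


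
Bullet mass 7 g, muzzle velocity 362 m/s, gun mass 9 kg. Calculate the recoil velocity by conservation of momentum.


v_recoil = m_p * v_p / m_gun = 0.007 * 362 / 9 = 0.2816 m/s

0.2816 m/s


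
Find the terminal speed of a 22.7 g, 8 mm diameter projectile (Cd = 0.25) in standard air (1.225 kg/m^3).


A = pi*(d/2)^2 = pi*(8/2000)^2 = 5.02655e-05 m^2
vt = sqrt(2mg/(Cd*rho*A)) = sqrt(2*0.0227*9.81/(0.25 * 1.225 * 5.02655e-05)) = 170.1 m/s

170.1 m/s


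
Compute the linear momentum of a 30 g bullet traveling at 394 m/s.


p = m*v = 0.03*394 = 11.82 kg·m/s

11.82 kg·m/s


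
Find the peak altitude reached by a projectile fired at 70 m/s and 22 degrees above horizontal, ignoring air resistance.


H = (v0*sin(theta))^2 / (2g) = (70*sin(22°))^2 / (2*9.81) = 35.05 m

35.05 m


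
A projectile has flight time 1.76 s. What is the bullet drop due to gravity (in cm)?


drop = 0.5*g*t^2 = 0.5*9.81*1.76^2 = 15.1937 m ≈ 1519 cm

1519 cm


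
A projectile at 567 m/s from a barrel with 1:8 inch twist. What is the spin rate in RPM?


twist_m = 8*0.0254 = 0.2032 m
spin = v/twist = 567/0.2032 = 2790.354 rev/s
RPM = spin*60 = 2790.354*60 ≈ 167421 RPM

167421 RPM


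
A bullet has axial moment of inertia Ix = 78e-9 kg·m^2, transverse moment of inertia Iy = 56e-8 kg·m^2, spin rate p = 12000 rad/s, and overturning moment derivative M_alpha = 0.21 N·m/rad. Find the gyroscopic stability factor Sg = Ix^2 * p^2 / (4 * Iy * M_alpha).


Sg = Ix^2 * p^2 / (4 * Iy * M_alpha) = (78e-9)^2 * 12000^2 / (4 * 56e-8 * 0.21) = 1.862

1.862


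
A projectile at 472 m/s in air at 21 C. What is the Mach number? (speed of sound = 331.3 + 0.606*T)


a = 331.3 + 0.606*(21) = 344.026 m/s
M = v/a = 472/344.026 = 1.372

1.372


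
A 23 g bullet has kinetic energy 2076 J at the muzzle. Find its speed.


v = sqrt(2*E/m) = sqrt(2*2076/0.023) = 424.9 m/s

424.9 m/s


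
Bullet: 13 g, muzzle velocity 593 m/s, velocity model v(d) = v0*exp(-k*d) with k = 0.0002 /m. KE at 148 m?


v = v0*exp(-k*d) = 593*exp(-0.0002*148) = 575.704 m/s
E = 0.5*m*v^2 = 0.5*0.013*575.704^2 = 2154 J

2154 J


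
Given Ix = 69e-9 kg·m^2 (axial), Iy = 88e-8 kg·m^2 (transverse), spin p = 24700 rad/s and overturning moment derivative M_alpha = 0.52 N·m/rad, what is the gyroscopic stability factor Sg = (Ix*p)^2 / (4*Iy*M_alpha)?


Sg = Ix^2 * p^2 / (4 * Iy * M_alpha) = (69e-9)^2 * 24700^2 / (4 * 88e-8 * 0.52) = 1.587

1.587


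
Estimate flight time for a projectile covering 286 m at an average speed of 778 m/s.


t = d/v = 286/778 = 0.3676 s

0.3676 s


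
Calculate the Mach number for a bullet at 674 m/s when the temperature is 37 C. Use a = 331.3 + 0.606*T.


a = 331.3 + 0.606*(37) = 353.722 m/s
M = v/a = 674/353.722 = 1.905

1.905


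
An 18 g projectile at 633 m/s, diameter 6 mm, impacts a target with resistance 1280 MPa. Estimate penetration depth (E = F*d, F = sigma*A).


A = pi*(d/2)^2 = pi*(6/2)^2 = 28.2743 mm^2
E = 0.5*m*v^2 = 0.5*0.018*633^2 = 3606.2 J
depth = E/(sigma*A) = 3606.2 J / (1280 MPa * 28.2743 mm^2) = 3606.2/(1280 * 28.2743) m = 0.0996432 m ≈ 99.64 mm

99.64 mm


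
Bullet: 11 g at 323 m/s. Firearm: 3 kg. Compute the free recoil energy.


v_r = m_p*v_p/m_gun = 0.011*323/3 = 1.18433 m/s, E_r = 0.5*m_gun*v_r^2 = 0.5*3*1.18433^2 = 2.104 J

2.104 J


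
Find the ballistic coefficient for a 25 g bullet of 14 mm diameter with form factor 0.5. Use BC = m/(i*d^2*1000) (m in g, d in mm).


BC = m/(i*d^2*1000) = 25/(0.5 * 14^2 * 1000) = 0.0002551

0.0002551


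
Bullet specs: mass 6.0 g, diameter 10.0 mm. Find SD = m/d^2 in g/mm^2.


SD = m/d^2 = 6.0/10.0^2 = 0.06 g/mm^2

0.06 g/mm^2


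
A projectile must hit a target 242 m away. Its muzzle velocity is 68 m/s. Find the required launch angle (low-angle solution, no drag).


sin(2*theta) = R*g/v0^2 = 242*9.81/68^2 = 0.513413, theta = arcsin(0.513413)/2 = 15.45°

15.45 degrees


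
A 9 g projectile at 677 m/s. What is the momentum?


p = m*v = 0.009*677 = 6.093 kg·m/s

6.093 kg·m/s


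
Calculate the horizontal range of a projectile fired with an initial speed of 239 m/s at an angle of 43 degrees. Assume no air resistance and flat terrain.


R = v0^2 * sin(2*theta) / g = 239^2 * sin(2*43°) / 9.81 = 5809 m

5809 m


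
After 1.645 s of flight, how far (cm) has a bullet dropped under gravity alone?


drop = 0.5*g*t^2 = 0.5*9.81*1.645^2 = 13.2731 m ≈ 1327 cm

1327 cm


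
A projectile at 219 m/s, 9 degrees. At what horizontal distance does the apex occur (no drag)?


R = v0^2*sin(2*theta)/g = 219^2*sin(2*9°)/9.81 = 1510.78 m
apex_dist = R/2 = 1510.78/2 = 755.4 m

755.4 m


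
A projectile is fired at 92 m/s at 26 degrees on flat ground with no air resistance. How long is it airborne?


T = 2*v0*sin(theta)/g = 2*92*sin(26°)/9.81 = 8.222 s

8.222 s


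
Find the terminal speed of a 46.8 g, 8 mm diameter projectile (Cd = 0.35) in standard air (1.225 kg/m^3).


A = pi*(d/2)^2 = pi*(8/2000)^2 = 5.02655e-05 m^2
vt = sqrt(2mg/(Cd*rho*A)) = sqrt(2*0.0468*9.81/(0.35 * 1.225 * 5.02655e-05)) = 206.4 m/s

206.4 m/s


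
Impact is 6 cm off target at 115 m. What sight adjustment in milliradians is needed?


1 mrad subtends 1 cm per 10 m of range, so adj = error_cm / (dist_m / 10) = 6 / (115/10) = 0.5217 mrad

0.5217 mrad


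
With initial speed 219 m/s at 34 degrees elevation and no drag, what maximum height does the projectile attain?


H = (v0*sin(theta))^2 / (2g) = (219*sin(34°))^2 / (2*9.81) = 764.4 m

764.4 m


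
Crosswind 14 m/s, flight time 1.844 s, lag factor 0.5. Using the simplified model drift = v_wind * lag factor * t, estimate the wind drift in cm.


drift = v_wind * lag * t = 14 * 0.5 * 1.844 = 12.908 m ≈ 1291 cm

1291 cm


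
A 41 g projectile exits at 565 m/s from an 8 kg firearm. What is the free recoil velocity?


v_recoil = m_p * v_p / m_gun = 0.041 * 565 / 8 = 2.896 m/s

2.896 m/s


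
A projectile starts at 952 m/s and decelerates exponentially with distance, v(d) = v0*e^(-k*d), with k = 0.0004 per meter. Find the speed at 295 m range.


v = v0*exp(-k*d) = 952*exp(-0.0004*295) = 846 m/s

846 m/s


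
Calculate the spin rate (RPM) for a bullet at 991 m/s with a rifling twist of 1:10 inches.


twist_m = 10*0.0254 = 0.254 m
spin = v/twist = 991/0.254 = 3901.575 rev/s
RPM = spin*60 = 3901.575*60 ≈ 234094 RPM

234094 RPM


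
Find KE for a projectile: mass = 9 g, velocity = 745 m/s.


E = 0.5*m*v^2 = 0.5*0.009*745^2 = 2498 J

2498 J


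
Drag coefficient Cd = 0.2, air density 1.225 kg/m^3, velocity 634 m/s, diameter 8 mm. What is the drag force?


A = pi*(d/2)^2 = pi*(8/2000)^2 = 5.02655e-05 m^2
Fd = 0.5*Cd*rho*A*v^2 = 0.5*0.2*1.225*5.02655e-05*634^2 = 2.475 N

2.475 N


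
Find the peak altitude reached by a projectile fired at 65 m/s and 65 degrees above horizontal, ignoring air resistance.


H = (v0*sin(theta))^2 / (2g) = (65*sin(65°))^2 / (2*9.81) = 176.9 m

176.9 m


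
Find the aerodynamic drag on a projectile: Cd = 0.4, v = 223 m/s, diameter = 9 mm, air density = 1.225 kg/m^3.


A = pi*(d/2)^2 = pi*(9/2000)^2 = 6.36173e-05 m^2
Fd = 0.5*Cd*rho*A*v^2 = 0.5*0.4*1.225*6.36173e-05*223^2 = 0.7751 N

0.7751 N


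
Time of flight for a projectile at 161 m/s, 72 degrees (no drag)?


T = 2*v0*sin(theta)/g = 2*161*sin(72°)/9.81 = 31.22 s

31.22 s


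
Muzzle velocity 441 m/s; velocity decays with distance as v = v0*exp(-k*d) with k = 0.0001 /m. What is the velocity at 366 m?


v = v0*exp(-k*d) = 441*exp(-0.0001*366) = 425.2 m/s

425.2 m/s


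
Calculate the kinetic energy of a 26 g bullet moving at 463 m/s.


E = 0.5*m*v^2 = 0.5*0.026*463^2 = 2787 J

2787 J


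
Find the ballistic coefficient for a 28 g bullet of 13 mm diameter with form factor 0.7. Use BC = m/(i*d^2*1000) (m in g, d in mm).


BC = m/(i*d^2*1000) = 28/(0.7 * 13^2 * 1000) = 0.0002367

0.0002367


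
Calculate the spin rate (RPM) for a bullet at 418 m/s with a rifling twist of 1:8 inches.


twist_m = 8*0.0254 = 0.2032 m
spin = v/twist = 418/0.2032 = 2057.087 rev/s
RPM = spin*60 = 2057.087*60 ≈ 123425 RPM

123425 RPM


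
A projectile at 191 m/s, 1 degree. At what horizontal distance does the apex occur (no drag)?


R = v0^2*sin(2*theta)/g = 191^2*sin(2*1°)/9.81 = 129.783 m
apex_dist = R/2 = 129.783/2 = 64.89 m

64.89 m


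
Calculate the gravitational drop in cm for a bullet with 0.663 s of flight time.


drop = 0.5*g*t^2 = 0.5*9.81*0.663^2 = 2.15609 m ≈ 215.6 cm

215.6 cm


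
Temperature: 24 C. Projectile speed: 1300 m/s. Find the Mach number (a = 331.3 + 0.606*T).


a = 331.3 + 0.606*(24) = 345.844 m/s
M = v/a = 1300/345.844 = 3.759

3.759


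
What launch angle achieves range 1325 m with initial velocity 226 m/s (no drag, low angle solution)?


sin(2*theta) = R*g/v0^2 = 1325*9.81/226^2 = 0.254488, theta = arcsin(0.254488)/2 = 7.372°

7.372 degrees


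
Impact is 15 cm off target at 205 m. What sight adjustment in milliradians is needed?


1 mrad subtends 1 cm per 10 m of range, so adj = error_cm / (dist_m / 10) = 15 / (205/10) = 0.7317 mrad

0.7317 mrad


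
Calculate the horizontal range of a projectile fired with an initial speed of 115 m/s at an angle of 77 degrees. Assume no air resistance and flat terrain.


R = v0^2 * sin(2*theta) / g = 115^2 * sin(2*77°) / 9.81 = 591 m

591 m


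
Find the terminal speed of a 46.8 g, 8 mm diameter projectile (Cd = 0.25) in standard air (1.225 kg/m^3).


A = pi*(d/2)^2 = pi*(8/2000)^2 = 5.02655e-05 m^2
vt = sqrt(2mg/(Cd*rho*A)) = sqrt(2*0.0468*9.81/(0.25 * 1.225 * 5.02655e-05)) = 244.2 m/s

244.2 m/s


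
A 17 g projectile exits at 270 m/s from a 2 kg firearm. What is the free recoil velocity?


v_recoil = m_p * v_p / m_gun = 0.017 * 270 / 2 = 2.295 m/s

2.295 m/s


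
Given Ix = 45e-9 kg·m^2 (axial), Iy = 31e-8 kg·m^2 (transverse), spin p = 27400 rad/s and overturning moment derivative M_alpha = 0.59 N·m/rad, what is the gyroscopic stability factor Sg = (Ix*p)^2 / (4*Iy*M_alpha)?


Sg = Ix^2 * p^2 / (4 * Iy * M_alpha) = (45e-9)^2 * 27400^2 / (4 * 31e-8 * 0.59) = 2.078

2.078


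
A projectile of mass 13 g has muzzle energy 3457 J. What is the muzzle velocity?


v = sqrt(2*E/m) = sqrt(2*3457/0.013) = 729.3 m/s

729.3 m/s


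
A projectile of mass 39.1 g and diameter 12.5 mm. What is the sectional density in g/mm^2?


SD = m/d^2 = 39.1/12.5^2 = 0.2502 g/mm^2

0.2502 g/mm^2


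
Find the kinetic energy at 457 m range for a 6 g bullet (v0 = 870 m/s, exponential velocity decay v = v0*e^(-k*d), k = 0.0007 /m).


v = v0*exp(-k*d) = 870*exp(-0.0007*457) = 631.813 m/s
E = 0.5*m*v^2 = 0.5*0.006*631.813^2 = 1198 J

1198 J


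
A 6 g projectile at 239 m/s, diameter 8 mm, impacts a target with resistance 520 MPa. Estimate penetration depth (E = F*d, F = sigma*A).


A = pi*(d/2)^2 = pi*(8/2)^2 = 50.2655 mm^2
E = 0.5*m*v^2 = 0.5*0.006*239^2 = 171.363 J
depth = E/(sigma*A) = 171.363 J / (520 MPa * 50.2655 mm^2) = 171.363/(520 * 50.2655) m = 0.00655607 m ≈ 6.556 mm

6.556 mm


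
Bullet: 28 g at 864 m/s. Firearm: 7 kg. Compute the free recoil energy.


v_r = m_p*v_p/m_gun = 0.028*864/7 = 3.456 m/s, E_r = 0.5*m_gun*v_r^2 = 0.5*7*3.456^2 = 41.8 J

41.8 J


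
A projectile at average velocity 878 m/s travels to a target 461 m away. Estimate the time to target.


t = d/v = 461/878 = 0.5251 s

0.5251 s


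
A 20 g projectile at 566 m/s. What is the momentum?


p = m*v = 0.02*566 = 11.32 kg·m/s

11.32 kg·m/s


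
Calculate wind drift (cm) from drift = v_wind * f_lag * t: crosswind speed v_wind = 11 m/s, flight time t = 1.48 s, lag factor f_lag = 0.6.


drift = v_wind * lag * t = 11 * 0.6 * 1.48 = 9.768 m ≈ 976.8 cm

976.8 cm


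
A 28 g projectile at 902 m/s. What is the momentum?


p = m*v = 0.028*902 = 25.26 kg·m/s

25.26 kg·m/s


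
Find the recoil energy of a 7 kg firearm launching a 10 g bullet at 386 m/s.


v_r = m_p*v_p/m_gun = 0.01*386/7 = 0.551429 m/s, E_r = 0.5*m_gun*v_r^2 = 0.5*7*0.551429^2 = 1.064 J

1.064 J


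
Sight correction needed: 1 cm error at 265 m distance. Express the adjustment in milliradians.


1 mrad subtends 1 cm per 10 m of range, so adj = error_cm / (dist_m / 10) = 1 / (265/10) = 0.03774 mrad

0.03774 mrad


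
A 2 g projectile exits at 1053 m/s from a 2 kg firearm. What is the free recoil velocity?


v_recoil = m_p * v_p / m_gun = 0.002 * 1053 / 2 = 1.053 m/s

1.053 m/s


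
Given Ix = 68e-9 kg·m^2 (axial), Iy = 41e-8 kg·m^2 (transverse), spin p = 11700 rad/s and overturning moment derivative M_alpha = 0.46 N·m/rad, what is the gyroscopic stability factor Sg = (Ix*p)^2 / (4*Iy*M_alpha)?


Sg = Ix^2 * p^2 / (4 * Iy * M_alpha) = (68e-9)^2 * 11700^2 / (4 * 41e-8 * 0.46) = 0.8391

0.8391


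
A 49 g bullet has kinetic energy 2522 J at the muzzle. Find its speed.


v = sqrt(2*E/m) = sqrt(2*2522/0.049) = 320.8 m/s

320.8 m/s


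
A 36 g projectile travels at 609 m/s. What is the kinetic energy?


E = 0.5*m*v^2 = 0.5*0.036*609^2 = 6676 J

6676 J


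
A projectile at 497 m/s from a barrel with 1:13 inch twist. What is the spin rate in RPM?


twist_m = 13*0.0254 = 0.3302 m
spin = v/twist = 497/0.3302 = 1505.148 rev/s
RPM = spin*60 = 1505.148*60 ≈ 90309 RPM

90309 RPM


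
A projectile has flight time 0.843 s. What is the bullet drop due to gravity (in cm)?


drop = 0.5*g*t^2 = 0.5*9.81*0.843^2 = 3.48573 m ≈ 348.6 cm

348.6 cm


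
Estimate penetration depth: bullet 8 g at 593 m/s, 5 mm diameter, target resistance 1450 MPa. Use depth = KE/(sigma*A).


A = pi*(d/2)^2 = pi*(5/2)^2 = 19.635 mm^2
E = 0.5*m*v^2 = 0.5*0.008*593^2 = 1406.6 J
depth = E/(sigma*A) = 1406.6 J / (1450 MPa * 19.635 mm^2) = 1406.6/(1450 * 19.635) m = 0.0494051 m ≈ 49.41 mm

49.41 mm


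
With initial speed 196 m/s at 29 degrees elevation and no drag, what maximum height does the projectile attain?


H = (v0*sin(theta))^2 / (2g) = (196*sin(29°))^2 / (2*9.81) = 460.2 m

460.2 m


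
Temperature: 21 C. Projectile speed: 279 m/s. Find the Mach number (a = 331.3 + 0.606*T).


a = 331.3 + 0.606*(21) = 344.026 m/s
M = v/a = 279/344.026 = 0.811

0.811


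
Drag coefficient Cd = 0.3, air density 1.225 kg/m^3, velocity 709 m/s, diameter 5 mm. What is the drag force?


A = pi*(d/2)^2 = pi*(5/2000)^2 = 1.96350e-05 m^2
Fd = 0.5*Cd*rho*A*v^2 = 0.5*0.3*1.225*1.96350e-05*709^2 = 1.814 N

1.814 N


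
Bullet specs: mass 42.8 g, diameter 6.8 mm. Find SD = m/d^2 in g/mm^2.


SD = m/d^2 = 42.8/6.8^2 = 0.9256 g/mm^2

0.9256 g/mm^2


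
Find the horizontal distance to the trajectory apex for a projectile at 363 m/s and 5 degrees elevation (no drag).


R = v0^2*sin(2*theta)/g = 363^2*sin(2*5°)/9.81 = 2332.46 m
apex_dist = R/2 = 2332.46/2 = 1166 m

1166 m


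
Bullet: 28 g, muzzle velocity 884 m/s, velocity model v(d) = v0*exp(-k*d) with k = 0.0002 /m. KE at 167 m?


v = v0*exp(-k*d) = 884*exp(-0.0002*167) = 854.962 m/s
E = 0.5*m*v^2 = 0.5*0.028*854.962^2 = 10233 J

10233 J


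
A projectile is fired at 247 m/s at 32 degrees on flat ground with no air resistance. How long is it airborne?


T = 2*v0*sin(theta)/g = 2*247*sin(32°)/9.81 = 26.69 s

26.69 s


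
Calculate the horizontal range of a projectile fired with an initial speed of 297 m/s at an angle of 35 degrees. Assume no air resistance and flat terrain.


R = v0^2 * sin(2*theta) / g = 297^2 * sin(2*35°) / 9.81 = 8449 m

8449 m


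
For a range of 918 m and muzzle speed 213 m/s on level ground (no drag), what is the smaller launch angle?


sin(2*theta) = R*g/v0^2 = 918*9.81/213^2 = 0.198496, theta = arcsin(0.198496)/2 = 5.725°

5.725 degrees


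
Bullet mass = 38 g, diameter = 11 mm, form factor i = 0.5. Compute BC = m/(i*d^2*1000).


BC = m/(i*d^2*1000) = 38/(0.5 * 11^2 * 1000) = 0.0006281

0.0006281


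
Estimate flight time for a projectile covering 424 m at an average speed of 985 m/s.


t = d/v = 424/985 = 0.4305 s

0.4305 s


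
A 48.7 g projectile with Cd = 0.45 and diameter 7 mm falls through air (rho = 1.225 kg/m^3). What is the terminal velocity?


A = pi*(d/2)^2 = pi*(7/2000)^2 = 3.84845e-05 m^2
vt = sqrt(2mg/(Cd*rho*A)) = sqrt(2*0.0487*9.81/(0.45 * 1.225 * 3.84845e-05)) = 212.2 m/s

212.2 m/s


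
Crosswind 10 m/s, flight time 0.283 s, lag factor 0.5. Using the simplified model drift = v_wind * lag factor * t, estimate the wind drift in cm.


drift = v_wind * lag * t = 10 * 0.5 * 0.283 = 1.415 m ≈ 141.5 cm

141.5 cm


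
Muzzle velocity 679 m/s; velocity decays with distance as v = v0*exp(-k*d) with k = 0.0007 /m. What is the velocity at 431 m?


v = v0*exp(-k*d) = 679*exp(-0.0007*431) = 502.2 m/s

502.2 m/s


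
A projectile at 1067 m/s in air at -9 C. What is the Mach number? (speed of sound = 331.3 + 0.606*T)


a = 331.3 + 0.606*(-9) = 325.846 m/s
M = v/a = 1067/325.846 = 3.275

3.275


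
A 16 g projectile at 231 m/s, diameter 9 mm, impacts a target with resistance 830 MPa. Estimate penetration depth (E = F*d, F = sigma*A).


A = pi*(d/2)^2 = pi*(9/2)^2 = 63.6173 mm^2
E = 0.5*m*v^2 = 0.5*0.016*231^2 = 426.888 J
depth = E/(sigma*A) = 426.888 J / (830 MPa * 63.6173 mm^2) = 426.888/(830 * 63.6173) m = 0.00808464 m ≈ 8.085 mm

8.085 mm


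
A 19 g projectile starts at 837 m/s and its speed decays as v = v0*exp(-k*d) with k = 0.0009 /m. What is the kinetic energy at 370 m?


v = v0*exp(-k*d) = 837*exp(-0.0009*370) = 599.937 m/s
E = 0.5*m*v^2 = 0.5*0.019*599.937^2 = 3419 J

3419 J


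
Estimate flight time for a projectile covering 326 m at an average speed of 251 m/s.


t = d/v = 326/251 = 1.299 s

1.299 s


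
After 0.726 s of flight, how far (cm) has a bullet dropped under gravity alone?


drop = 0.5*g*t^2 = 0.5*9.81*0.726^2 = 2.58531 m ≈ 258.5 cm

258.5 cm


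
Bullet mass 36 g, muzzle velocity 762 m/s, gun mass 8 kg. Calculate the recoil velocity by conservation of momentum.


v_recoil = m_p * v_p / m_gun = 0.036 * 762 / 8 = 3.429 m/s

3.429 m/s


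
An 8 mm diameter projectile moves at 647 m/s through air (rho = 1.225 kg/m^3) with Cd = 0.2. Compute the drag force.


A = pi*(d/2)^2 = pi*(8/2000)^2 = 5.02655e-05 m^2
Fd = 0.5*Cd*rho*A*v^2 = 0.5*0.2*1.225*5.02655e-05*647^2 = 2.578 N

2.578 N


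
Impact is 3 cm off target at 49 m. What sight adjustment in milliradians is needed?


1 mrad subtends 1 cm per 10 m of range, so adj = error_cm / (dist_m / 10) = 3 / (49/10) = 0.6122 mrad

0.6122 mrad


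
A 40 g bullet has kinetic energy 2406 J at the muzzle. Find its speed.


v = sqrt(2*E/m) = sqrt(2*2406/0.04) = 346.8 m/s

346.8 m/s


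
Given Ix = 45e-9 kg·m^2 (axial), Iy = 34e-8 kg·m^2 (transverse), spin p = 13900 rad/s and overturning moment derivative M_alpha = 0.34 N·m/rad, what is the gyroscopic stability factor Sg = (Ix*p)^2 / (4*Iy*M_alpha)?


Sg = Ix^2 * p^2 / (4 * Iy * M_alpha) = (45e-9)^2 * 13900^2 / (4 * 34e-8 * 0.34) = 0.8461

0.8461


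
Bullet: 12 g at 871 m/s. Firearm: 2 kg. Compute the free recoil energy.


v_r = m_p*v_p/m_gun = 0.012*871/2 = 5.226 m/s, E_r = 0.5*m_gun*v_r^2 = 0.5*2*5.226^2 = 27.31 J

27.31 J


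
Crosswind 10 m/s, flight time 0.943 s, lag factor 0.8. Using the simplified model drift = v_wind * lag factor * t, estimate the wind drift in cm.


drift = v_wind * lag * t = 10 * 0.8 * 0.943 = 7.544 m ≈ 754.4 cm

754.4 cm


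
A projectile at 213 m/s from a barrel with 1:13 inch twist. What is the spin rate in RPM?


twist_m = 13*0.0254 = 0.3302 m
spin = v/twist = 213/0.3302 = 645.0636 rev/s
RPM = spin*60 = 645.0636*60 ≈ 38704 RPM

38704 RPM


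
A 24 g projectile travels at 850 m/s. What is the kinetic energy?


E = 0.5*m*v^2 = 0.5*0.024*850^2 = 8670 J

8670 J


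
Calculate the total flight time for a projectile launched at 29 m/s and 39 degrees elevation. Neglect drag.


T = 2*v0*sin(theta)/g = 2*29*sin(39°)/9.81 = 3.721 s

3.721 s


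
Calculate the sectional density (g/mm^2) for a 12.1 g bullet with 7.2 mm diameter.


SD = m/d^2 = 12.1/7.2^2 = 0.2334 g/mm^2

0.2334 g/mm^2


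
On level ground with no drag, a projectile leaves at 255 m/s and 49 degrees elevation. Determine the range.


R = v0^2 * sin(2*theta) / g = 255^2 * sin(2*49°) / 9.81 = 6564 m

6564 m


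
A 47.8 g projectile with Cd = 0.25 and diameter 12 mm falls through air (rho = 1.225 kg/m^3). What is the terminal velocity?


A = pi*(d/2)^2 = pi*(12/2000)^2 = 1.13097e-04 m^2
vt = sqrt(2mg/(Cd*rho*A)) = sqrt(2*0.0478*9.81/(0.25 * 1.225 * 1.13097e-04)) = 164.6 m/s

164.6 m/s


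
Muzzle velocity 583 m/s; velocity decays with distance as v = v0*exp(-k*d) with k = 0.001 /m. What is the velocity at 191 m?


v = v0*exp(-k*d) = 583*exp(-0.001*191) = 481.6 m/s

481.6 m/s


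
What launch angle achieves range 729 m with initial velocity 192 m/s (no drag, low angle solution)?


sin(2*theta) = R*g/v0^2 = 729*9.81/192^2 = 0.193997, theta = arcsin(0.193997)/2 = 5.593°

5.593 degrees


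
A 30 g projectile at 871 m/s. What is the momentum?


p = m*v = 0.03*871 = 26.13 kg·m/s

26.13 kg·m/s


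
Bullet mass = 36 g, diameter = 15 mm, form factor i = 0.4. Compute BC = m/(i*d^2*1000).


BC = m/(i*d^2*1000) = 36/(0.4 * 15^2 * 1000) = 0.0004

0.0004


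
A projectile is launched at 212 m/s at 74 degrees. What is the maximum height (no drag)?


H = (v0*sin(theta))^2 / (2g) = (212*sin(74°))^2 / (2*9.81) = 2117 m

2117 m


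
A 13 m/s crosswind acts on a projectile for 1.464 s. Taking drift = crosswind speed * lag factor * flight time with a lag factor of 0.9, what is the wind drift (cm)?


drift = v_wind * lag * t = 13 * 0.9 * 1.464 = 17.1288 m ≈ 1713 cm

1713 cm


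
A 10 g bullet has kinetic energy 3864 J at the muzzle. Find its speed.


v = sqrt(2*E/m) = sqrt(2*3864/0.01) = 879.1 m/s

879.1 m/s


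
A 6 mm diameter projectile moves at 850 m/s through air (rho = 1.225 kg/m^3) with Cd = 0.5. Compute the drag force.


A = pi*(d/2)^2 = pi*(6/2000)^2 = 2.82743e-05 m^2
Fd = 0.5*Cd*rho*A*v^2 = 0.5*0.5*1.225*2.82743e-05*850^2 = 6.256 N

6.256 N


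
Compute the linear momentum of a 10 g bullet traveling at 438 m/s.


p = m*v = 0.01*438 = 4.38 kg·m/s

4.38 kg·m/s


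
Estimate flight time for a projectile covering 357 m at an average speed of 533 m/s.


t = d/v = 357/533 = 0.6698 s

0.6698 s


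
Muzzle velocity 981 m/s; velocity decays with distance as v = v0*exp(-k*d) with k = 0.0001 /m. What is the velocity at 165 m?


v = v0*exp(-k*d) = 981*exp(-0.0001*165) = 964.9 m/s

964.9 m/s


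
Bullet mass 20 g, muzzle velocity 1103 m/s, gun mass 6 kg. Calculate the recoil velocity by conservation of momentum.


v_recoil = m_p * v_p / m_gun = 0.02 * 1103 / 6 = 3.677 m/s

3.677 m/s


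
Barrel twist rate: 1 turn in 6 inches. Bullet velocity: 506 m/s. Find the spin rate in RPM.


twist_m = 6*0.0254 = 0.1524 m
spin = v/twist = 506/0.1524 = 3320.21 rev/s
RPM = spin*60 = 3320.21*60 ≈ 199213 RPM

199213 RPM


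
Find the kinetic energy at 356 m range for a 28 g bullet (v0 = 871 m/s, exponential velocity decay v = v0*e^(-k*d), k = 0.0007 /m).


v = v0*exp(-k*d) = 871*exp(-0.0007*356) = 678.878 m/s
E = 0.5*m*v^2 = 0.5*0.028*678.878^2 = 6452 J

6452 J


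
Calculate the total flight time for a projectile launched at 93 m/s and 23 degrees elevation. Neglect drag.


T = 2*v0*sin(theta)/g = 2*93*sin(23°)/9.81 = 7.408 s

7.408 s


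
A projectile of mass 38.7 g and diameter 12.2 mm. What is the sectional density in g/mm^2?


SD = m/d^2 = 38.7/12.2^2 = 0.26 g/mm^2

0.26 g/mm^2


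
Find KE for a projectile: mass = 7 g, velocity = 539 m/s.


E = 0.5*m*v^2 = 0.5*0.007*539^2 = 1017 J

1017 J


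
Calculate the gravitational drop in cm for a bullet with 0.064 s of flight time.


drop = 0.5*g*t^2 = 0.5*9.81*0.064^2 = 0.0200909 m ≈ 2.009 cm

2.009 cm


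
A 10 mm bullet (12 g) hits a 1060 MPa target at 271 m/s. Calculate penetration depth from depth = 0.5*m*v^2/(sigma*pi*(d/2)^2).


A = pi*(d/2)^2 = pi*(10/2)^2 = 78.5398 mm^2
E = 0.5*m*v^2 = 0.5*0.012*271^2 = 440.646 J
depth = E/(sigma*A) = 440.646 J / (1060 MPa * 78.5398 mm^2) = 440.646/(1060 * 78.5398) m = 0.0052929 m ≈ 5.293 mm

5.293 mm


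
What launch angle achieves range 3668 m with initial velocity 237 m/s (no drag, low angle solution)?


sin(2*theta) = R*g/v0^2 = 3668*9.81/237^2 = 0.640622, theta = arcsin(0.640622)/2 = 19.92°

19.92 degrees


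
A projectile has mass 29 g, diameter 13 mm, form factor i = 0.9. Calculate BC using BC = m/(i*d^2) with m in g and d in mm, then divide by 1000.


BC = m/(i*d^2*1000) = 29/(0.9 * 13^2 * 1000) = 0.0001907

0.0001907


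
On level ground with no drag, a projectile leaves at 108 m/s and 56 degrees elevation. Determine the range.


R = v0^2 * sin(2*theta) / g = 108^2 * sin(2*56°) / 9.81 = 1102 m

1102 m


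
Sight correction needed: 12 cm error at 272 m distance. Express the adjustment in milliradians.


1 mrad subtends 1 cm per 10 m of range, so adj = error_cm / (dist_m / 10) = 12 / (272/10) = 0.4412 mrad

0.4412 mrad


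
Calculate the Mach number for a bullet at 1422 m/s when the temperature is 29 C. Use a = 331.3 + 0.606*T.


a = 331.3 + 0.606*(29) = 348.874 m/s
M = v/a = 1422/348.874 = 4.076

4.076


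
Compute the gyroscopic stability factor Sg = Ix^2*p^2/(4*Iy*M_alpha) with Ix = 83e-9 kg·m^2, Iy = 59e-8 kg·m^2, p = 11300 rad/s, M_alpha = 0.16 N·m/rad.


Sg = Ix^2 * p^2 / (4 * Iy * M_alpha) = (83e-9)^2 * 11300^2 / (4 * 59e-8 * 0.16) = 2.33

2.33


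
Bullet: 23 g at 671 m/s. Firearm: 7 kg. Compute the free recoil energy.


v_r = m_p*v_p/m_gun = 0.023*671/7 = 2.20471 m/s, E_r = 0.5*m_gun*v_r^2 = 0.5*7*2.20471^2 = 17.01 J

17.01 J


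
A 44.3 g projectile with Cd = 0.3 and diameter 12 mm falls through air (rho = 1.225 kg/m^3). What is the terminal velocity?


A = pi*(d/2)^2 = pi*(12/2000)^2 = 1.13097e-04 m^2
vt = sqrt(2mg/(Cd*rho*A)) = sqrt(2*0.0443*9.81/(0.3 * 1.225 * 1.13097e-04)) = 144.6 m/s

144.6 m/s


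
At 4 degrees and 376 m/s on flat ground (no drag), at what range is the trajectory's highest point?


R = v0^2*sin(2*theta)/g = 376^2*sin(2*4°)/9.81 = 2005.68 m
apex_dist = R/2 = 2005.68/2 = 1003 m

1003 m


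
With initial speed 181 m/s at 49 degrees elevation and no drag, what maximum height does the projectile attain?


H = (v0*sin(theta))^2 / (2g) = (181*sin(49°))^2 / (2*9.81) = 951.1 m

951.1 m


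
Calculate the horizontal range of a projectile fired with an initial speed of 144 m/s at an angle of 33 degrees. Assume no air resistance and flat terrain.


R = v0^2 * sin(2*theta) / g = 144^2 * sin(2*33°) / 9.81 = 1931 m

1931 m


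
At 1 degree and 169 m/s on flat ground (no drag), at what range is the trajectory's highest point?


R = v0^2*sin(2*theta)/g = 169^2*sin(2*1°)/9.81 = 101.607 m
apex_dist = R/2 = 101.607/2 = 50.8 m

50.8 m


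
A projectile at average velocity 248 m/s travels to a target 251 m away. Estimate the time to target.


t = d/v = 251/248 = 1.012 s

1.012 s


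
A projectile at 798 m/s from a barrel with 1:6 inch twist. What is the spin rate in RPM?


twist_m = 6*0.0254 = 0.1524 m
spin = v/twist = 798/0.1524 = 5236.22 rev/s
RPM = spin*60 = 5236.22*60 ≈ 314173 RPM

314173 RPM


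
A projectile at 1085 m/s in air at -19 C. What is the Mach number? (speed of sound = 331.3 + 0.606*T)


a = 331.3 + 0.606*(-19) = 319.786 m/s
M = v/a = 1085/319.786 = 3.393

3.393


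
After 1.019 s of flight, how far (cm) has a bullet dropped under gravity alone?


drop = 0.5*g*t^2 = 0.5*9.81*1.019^2 = 5.09316 m ≈ 509.3 cm

509.3 cm


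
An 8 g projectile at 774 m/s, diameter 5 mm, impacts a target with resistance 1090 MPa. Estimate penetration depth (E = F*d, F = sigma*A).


A = pi*(d/2)^2 = pi*(5/2)^2 = 19.635 mm^2
E = 0.5*m*v^2 = 0.5*0.008*774^2 = 2396.3 J
depth = E/(sigma*A) = 2396.3 J / (1090 MPa * 19.635 mm^2) = 2396.3/(1090 * 19.635) m = 0.111966 m ≈ 112 mm

112 mm


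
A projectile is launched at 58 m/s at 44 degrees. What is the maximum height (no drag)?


H = (v0*sin(theta))^2 / (2g) = (58*sin(44°))^2 / (2*9.81) = 82.74 m

82.74 m


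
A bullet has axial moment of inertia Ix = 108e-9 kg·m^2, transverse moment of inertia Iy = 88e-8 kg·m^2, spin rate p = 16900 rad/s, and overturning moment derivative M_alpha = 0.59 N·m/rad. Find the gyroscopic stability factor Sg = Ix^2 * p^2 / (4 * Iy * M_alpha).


Sg = Ix^2 * p^2 / (4 * Iy * M_alpha) = (108e-9)^2 * 16900^2 / (4 * 88e-8 * 0.59) = 1.604

1.604


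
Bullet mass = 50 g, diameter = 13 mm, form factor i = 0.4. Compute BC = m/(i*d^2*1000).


BC = m/(i*d^2*1000) = 50/(0.4 * 13^2 * 1000) = 0.0007396

0.0007396


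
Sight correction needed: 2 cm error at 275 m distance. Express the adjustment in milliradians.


1 mrad subtends 1 cm per 10 m of range, so adj = error_cm / (dist_m / 10) = 2 / (275/10) = 0.07273 mrad

0.07273 mrad


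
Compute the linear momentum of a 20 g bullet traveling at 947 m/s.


p = m*v = 0.02*947 = 18.94 kg·m/s

18.94 kg·m/s


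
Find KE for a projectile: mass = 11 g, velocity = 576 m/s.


E = 0.5*m*v^2 = 0.5*0.011*576^2 = 1825 J

1825 J
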